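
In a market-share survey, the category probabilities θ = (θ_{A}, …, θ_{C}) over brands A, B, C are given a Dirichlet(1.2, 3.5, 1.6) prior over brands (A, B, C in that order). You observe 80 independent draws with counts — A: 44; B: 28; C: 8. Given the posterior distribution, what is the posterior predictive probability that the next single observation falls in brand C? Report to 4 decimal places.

0.1112

The Dirichlet prior is conjugate to the Multinomial likelihood: each posterior αⱼ = prior αⱼ + observed count nⱼ.
Posterior concentration: (45.2, 31.5, 9.6), total = 86.3.
P(next = C | data) = α_{C}/Σα = 0.1112.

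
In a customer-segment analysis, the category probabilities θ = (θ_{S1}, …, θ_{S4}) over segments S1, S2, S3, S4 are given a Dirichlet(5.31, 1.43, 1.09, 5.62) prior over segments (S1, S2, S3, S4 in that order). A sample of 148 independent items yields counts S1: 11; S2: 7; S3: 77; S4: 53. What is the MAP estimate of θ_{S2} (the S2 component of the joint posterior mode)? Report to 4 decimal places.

0.0472

The Dirichlet prior is conjugate to the Multinomial likelihood: each posterior αⱼ = prior αⱼ + observed count nⱼ.
Posterior concentration: (16.31, 8.43, 78.09, 58.62), total = 161.45.
Joint mode component: (α_{S2}−1)/(Σα−K) = 7.43/157.45 = 0.0472.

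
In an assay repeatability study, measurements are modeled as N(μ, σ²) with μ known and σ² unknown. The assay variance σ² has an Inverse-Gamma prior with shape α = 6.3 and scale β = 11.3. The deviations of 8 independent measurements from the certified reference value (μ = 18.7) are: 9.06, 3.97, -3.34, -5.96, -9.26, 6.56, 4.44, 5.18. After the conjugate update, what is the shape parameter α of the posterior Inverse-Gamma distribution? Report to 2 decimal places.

With known mean μ and an Inverse-Gamma(α, β) prior on σ², the Normal likelihood is conjugate: posterior is Inv-Gamma(α + n/2, β + Σ(xᵢ−μ)²/2).
Σ(xᵢ−μ)² = (9.06)² + (3.97)² + (-3.34)² + (-5.96)² + (-9.26)² + (6.56)² + (4.44)² + (5.18)² = 319.8489.
Posterior: Inv-Gamma(6.3 + 8/2, 11.3 + 319.8489/2) = Inv-Gamma(10.30, 171.22445).
Posterior α = 10.30.

10.30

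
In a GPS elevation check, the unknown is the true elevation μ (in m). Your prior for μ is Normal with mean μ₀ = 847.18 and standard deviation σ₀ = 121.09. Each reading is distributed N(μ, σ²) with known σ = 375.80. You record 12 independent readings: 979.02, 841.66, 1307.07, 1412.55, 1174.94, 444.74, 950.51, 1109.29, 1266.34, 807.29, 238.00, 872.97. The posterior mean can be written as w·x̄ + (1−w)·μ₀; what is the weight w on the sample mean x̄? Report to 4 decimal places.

0.5547

For Normal data with known variance σ², a Normal(μ₀, σ₀²) prior on μ is conjugate. Posterior precision = 1/σ₀² + n/σ²; posterior mean is the precision-weighted average of μ₀ and x̄.
σ₀² = 121.09² = 14662.7881, σ² = 375.80² = 141225.64. Prior precision 1/σ₀² = 1/14662.7881; data precision n/σ² = 12/141225.64.
w = (n/σ²)/(1/σ₀² + n/σ²) = n·σ₀²/(σ² + n·σ₀²) = 12·14662.7881/(141225.64 + 12·14662.7881) = 175953.4572/317179.0972 = 0.5547.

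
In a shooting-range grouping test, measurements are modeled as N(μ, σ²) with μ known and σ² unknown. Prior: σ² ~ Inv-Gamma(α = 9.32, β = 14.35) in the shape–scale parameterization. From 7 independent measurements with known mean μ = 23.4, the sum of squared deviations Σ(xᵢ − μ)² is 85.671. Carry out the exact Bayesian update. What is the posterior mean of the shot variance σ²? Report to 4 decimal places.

4.8380

With known mean μ and an Inverse-Gamma(α, β) prior on σ², the Normal likelihood is conjugate: posterior is Inv-Gamma(α + n/2, β + Σ(xᵢ−μ)²/2).
Posterior: Inv-Gamma(9.32 + 7/2, 14.35 + 85.671/2) = Inv-Gamma(12.82, 57.1855).
E[σ²|data] = β/(α−1) = 57.1855/11.82 = 4.8380.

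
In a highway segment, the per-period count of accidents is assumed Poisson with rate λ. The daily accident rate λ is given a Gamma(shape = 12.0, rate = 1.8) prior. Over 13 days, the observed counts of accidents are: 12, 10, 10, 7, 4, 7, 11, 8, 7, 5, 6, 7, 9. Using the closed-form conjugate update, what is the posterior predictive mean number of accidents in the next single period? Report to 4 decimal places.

7.7703

With a Gamma(shape α, rate β) prior, the Poisson likelihood is conjugate: the posterior is Gamma(α + ΣXᵢ, β + n).
Sum of counts S = 103 over n = 13 days.
Posterior: Gamma(α+S, β+n) = Gamma(12.0+103, 1.8+13) = Gamma(115.0, 14.8).
The predictive distribution for one future period is NegBinom with mean α/β = 7.7703.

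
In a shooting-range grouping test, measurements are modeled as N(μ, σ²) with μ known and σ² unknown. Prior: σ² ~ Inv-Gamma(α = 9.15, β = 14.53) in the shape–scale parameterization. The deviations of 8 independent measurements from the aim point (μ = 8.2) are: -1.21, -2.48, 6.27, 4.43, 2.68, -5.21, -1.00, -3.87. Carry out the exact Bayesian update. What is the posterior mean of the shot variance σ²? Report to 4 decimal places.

With known mean μ and an Inverse-Gamma(α, β) prior on σ², the Normal likelihood is conjugate: posterior is Inv-Gamma(α + n/2, β + Σ(xᵢ−μ)²/2).
Σ(xᵢ−μ)² = (-1.21)² + (-2.48)² + (6.27)² + (4.43)² + (2.68)² + (-5.21)² + (-1.00)² + (-3.87)² = 116.8557.
Posterior: Inv-Gamma(9.15 + 8/2, 14.53 + 116.8557/2) = Inv-Gamma(13.15, 72.95785).
E[σ²|data] = β/(α−1) = 72.95785/12.15 = 6.0048.

6.0048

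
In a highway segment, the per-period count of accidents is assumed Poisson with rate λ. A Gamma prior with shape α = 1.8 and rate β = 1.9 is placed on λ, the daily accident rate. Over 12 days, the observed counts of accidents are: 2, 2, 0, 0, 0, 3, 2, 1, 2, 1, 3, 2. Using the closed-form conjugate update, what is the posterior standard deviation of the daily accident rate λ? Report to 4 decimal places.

0.3201

With a Gamma(shape α, rate β) prior, the Poisson likelihood is conjugate: the posterior is Gamma(α + ΣXᵢ, β + n).
Sum of counts S = 18 over n = 12 days.
Posterior: Gamma(α+S, β+n) = Gamma(1.8+18, 1.9+12) = Gamma(19.8, 13.9).
SD = √α/β = √19.8/13.9 = 0.3201.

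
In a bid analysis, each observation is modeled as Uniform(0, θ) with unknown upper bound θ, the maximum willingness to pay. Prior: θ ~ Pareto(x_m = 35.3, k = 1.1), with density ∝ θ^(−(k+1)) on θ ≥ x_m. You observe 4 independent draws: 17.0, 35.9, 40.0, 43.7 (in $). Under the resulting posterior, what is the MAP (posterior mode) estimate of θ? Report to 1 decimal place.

A Pareto(scale x_m, shape k) prior on the upper bound θ of Uniform(0, θ) is conjugate: posterior is Pareto(max(x_m, max xᵢ), k + n).
Sample maximum = 43.7; prior scale x_m = 35.3 → posterior scale = max = 43.7.
Posterior shape = 1.1 + 4 = 5.1.
The Pareto density is decreasing on [x_m, ∞), so the mode is x_m = 43.7.

43.7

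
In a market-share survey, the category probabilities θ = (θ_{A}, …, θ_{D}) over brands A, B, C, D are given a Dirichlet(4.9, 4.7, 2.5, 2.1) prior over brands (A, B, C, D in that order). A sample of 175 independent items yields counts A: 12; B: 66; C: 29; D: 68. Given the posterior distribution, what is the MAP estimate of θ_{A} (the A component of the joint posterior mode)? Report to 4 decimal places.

0.0859

The Dirichlet prior is conjugate to the Multinomial likelihood: each posterior αⱼ = prior αⱼ + observed count nⱼ.
Posterior concentration: (16.9, 70.7, 31.5, 70.1), total = 189.2.
Joint mode component: (α_{A}−1)/(Σα−K) = 15.9/185.2 = 0.0859.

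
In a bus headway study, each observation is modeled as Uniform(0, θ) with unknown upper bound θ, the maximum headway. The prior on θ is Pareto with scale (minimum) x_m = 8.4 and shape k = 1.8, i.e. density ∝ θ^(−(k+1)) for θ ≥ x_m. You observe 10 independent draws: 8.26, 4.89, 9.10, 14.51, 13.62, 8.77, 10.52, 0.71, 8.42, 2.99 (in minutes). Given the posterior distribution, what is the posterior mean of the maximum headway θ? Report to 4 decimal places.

A Pareto(scale x_m, shape k) prior on the upper bound θ of Uniform(0, θ) is conjugate: posterior is Pareto(max(x_m, max xᵢ), k + n).
Sample maximum = 14.51; prior scale x_m = 8.4 → posterior scale = max = 14.51.
Posterior shape = 1.8 + 10 = 11.8.
E[θ|data] = k·x_m/(k−1) = 11.8·14.51/10.8 = 15.8535.

15.8535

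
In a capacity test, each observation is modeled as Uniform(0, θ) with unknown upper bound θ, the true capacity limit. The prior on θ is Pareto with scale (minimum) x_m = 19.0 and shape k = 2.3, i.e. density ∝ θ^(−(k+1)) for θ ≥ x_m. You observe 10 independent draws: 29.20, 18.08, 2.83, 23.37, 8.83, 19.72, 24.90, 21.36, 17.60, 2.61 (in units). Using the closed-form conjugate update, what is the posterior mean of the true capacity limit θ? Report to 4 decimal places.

31.7841

A Pareto(scale x_m, shape k) prior on the upper bound θ of Uniform(0, θ) is conjugate: posterior is Pareto(max(x_m, max xᵢ), k + n).
Sample maximum = 29.20; prior scale x_m = 19.0 → posterior scale = max = 29.20.
Posterior shape = 2.3 + 10 = 12.3.
E[θ|data] = k·x_m/(k−1) = 12.3·29.20/11.3 = 31.7841.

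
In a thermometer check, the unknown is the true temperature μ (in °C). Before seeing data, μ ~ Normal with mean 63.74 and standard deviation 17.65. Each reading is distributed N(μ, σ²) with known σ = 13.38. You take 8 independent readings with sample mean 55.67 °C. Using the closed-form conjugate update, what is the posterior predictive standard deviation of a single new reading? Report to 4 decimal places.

For Normal data with known variance σ², a Normal(μ₀, σ₀²) prior on μ is conjugate. Posterior precision = 1/σ₀² + n/σ²; posterior mean is the precision-weighted average of μ₀ and x̄.
σ₀² = 17.65² = 311.5225, σ² = 13.38² = 179.0244; σ² + n·σ₀² = 179.0244 + 8·311.5225 = 2671.2044.
Posterior precision = 1/σ₀² + n/σ² = 1/311.5225 + 8/179.0244 = (σ² + n·σ₀²)/(σ₀²σ²) = 2671.2044/(311.5225·179.0244); posterior variance σₙ² = σ₀²σ²/(σ² + n·σ₀²) = 311.5225·179.0244/2671.2044 = 20.878271.
Predictive variance for one new observation = σₙ² + σ² = 311.5225·179.0244/2671.2044 + 179.0244 = σ²·(σ₀² + 2671.2044)/2671.2044 = 179.0244·2982.7269/2671.2044 = 199.902671; SD = √(179.0244·2982.7269/2671.2044) = 14.1387.

14.1387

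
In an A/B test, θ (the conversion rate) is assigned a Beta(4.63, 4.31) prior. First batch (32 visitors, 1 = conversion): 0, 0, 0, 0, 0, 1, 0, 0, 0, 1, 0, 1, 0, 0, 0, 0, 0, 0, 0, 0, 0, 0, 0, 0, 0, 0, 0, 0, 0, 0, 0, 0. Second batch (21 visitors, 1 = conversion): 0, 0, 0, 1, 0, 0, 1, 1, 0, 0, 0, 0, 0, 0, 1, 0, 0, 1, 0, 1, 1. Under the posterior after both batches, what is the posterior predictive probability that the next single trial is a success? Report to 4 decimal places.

The Beta prior is conjugate to a Binomial/Bernoulli likelihood; the update adds successes to α and failures to β.
After batch 1: Beta(4.63+3, 4.31+29) = Beta(7.63, 33.31).
After batch 2: Beta(7.63+7, 33.31+14) = Beta(14.63, 47.31).
For a single future Bernoulli trial, P(success | data) = α/(α+β) = 0.2362.

0.2362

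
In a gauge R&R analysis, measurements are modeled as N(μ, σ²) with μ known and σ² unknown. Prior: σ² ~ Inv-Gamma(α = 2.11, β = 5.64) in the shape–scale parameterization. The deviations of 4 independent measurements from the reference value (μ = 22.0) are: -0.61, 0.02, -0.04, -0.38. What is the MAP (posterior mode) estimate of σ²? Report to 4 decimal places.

With known mean μ and an Inverse-Gamma(α, β) prior on σ², the Normal likelihood is conjugate: posterior is Inv-Gamma(α + n/2, β + Σ(xᵢ−μ)²/2).
Σ(xᵢ−μ)² = (-0.61)² + (0.02)² + (-0.04)² + (-0.38)² = 0.5185.
Posterior: Inv-Gamma(2.11 + 4/2, 5.64 + 0.5185/2) = Inv-Gamma(4.11, 5.89925).
Mode = β/(α+1) = 5.89925/5.11 = 1.1545.

1.1545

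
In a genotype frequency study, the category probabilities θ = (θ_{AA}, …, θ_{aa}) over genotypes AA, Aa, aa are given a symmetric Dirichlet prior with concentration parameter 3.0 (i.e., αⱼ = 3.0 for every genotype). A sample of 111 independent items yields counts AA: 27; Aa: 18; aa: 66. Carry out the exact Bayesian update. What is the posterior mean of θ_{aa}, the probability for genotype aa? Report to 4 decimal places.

0.5750

The Dirichlet prior is conjugate to the Multinomial likelihood: each posterior αⱼ = prior αⱼ + observed count nⱼ.
Posterior concentration: (30.0, 21.0, 69.0), total = 120.0.
E[θ_{aa}|data] = α_{aa}/Σα = 69.0/120.0 = 0.5750.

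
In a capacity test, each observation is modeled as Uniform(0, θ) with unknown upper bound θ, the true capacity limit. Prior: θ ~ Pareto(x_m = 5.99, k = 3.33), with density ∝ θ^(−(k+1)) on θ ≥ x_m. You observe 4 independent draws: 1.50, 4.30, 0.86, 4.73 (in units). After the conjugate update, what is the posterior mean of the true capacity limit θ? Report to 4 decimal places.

6.9363

A Pareto(scale x_m, shape k) prior on the upper bound θ of Uniform(0, θ) is conjugate: posterior is Pareto(max(x_m, max xᵢ), k + n).
Sample maximum = 4.73; prior scale x_m = 5.99 → posterior scale = max = 5.99.
Posterior shape = 3.33 + 4 = 7.33.
E[θ|data] = k·x_m/(k−1) = 7.33·5.99/6.33 = 6.9363.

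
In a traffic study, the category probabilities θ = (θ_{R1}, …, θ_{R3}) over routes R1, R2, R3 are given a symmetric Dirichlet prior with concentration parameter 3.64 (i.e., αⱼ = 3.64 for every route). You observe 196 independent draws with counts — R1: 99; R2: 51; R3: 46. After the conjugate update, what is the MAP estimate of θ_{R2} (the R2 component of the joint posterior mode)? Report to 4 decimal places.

The Dirichlet prior is conjugate to the Multinomial likelihood: each posterior αⱼ = prior αⱼ + observed count nⱼ.
Posterior concentration: (102.64, 54.64, 49.64), total = 206.92.
Joint mode component: (α_{R2}−1)/(Σα−K) = 53.64/203.92 = 0.2630.

0.2630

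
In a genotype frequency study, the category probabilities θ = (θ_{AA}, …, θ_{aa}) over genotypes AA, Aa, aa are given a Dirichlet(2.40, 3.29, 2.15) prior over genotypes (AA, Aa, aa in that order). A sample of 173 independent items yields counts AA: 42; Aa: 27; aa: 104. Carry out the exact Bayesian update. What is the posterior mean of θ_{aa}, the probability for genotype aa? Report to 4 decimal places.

The Dirichlet prior is conjugate to the Multinomial likelihood: each posterior αⱼ = prior αⱼ + observed count nⱼ.
Posterior concentration: (44.40, 30.29, 106.15), total = 180.84.
E[θ_{aa}|data] = α_{aa}/Σα = 106.15/180.84 = 0.5870.

0.5870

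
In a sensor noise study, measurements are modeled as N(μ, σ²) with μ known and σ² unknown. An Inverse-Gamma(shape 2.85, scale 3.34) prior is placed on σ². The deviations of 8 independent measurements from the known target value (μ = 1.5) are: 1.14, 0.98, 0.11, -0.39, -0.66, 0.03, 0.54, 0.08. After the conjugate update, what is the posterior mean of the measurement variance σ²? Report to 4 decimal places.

0.8409

With known mean μ and an Inverse-Gamma(α, β) prior on σ², the Normal likelihood is conjugate: posterior is Inv-Gamma(α + n/2, β + Σ(xᵢ−μ)²/2).
Σ(xᵢ−μ)² = (1.14)² + (0.98)² + (0.11)² + (-0.39)² + (-0.66)² + (0.03)² + (0.54)² + (0.08)² = 3.1587.
Posterior: Inv-Gamma(2.85 + 8/2, 3.34 + 3.1587/2) = Inv-Gamma(6.85, 4.91935).
E[σ²|data] = β/(α−1) = 4.91935/5.85 = 0.8409.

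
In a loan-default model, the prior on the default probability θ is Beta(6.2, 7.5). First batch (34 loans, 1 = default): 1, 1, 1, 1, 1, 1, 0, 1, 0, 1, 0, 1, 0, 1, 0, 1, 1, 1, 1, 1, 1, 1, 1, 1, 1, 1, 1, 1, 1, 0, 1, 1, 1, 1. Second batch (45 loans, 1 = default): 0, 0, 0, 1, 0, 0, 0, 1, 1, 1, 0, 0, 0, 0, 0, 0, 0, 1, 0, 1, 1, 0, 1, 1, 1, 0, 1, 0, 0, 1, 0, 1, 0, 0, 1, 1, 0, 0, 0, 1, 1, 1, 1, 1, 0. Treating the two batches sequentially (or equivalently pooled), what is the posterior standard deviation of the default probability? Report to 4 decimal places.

The Beta prior is conjugate to a Binomial/Bernoulli likelihood; the update adds successes to α and failures to β.
After batch 1: Beta(6.2+28, 7.5+6) = Beta(34.2, 13.5).
After batch 2: Beta(34.2+20, 13.5+25) = Beta(54.2, 38.5).
Var = αβ/((α+β)²(α+β+1)) = 54.2·38.5/(92.7²·93.7) = 0.00259156; SD = √0.00259156 = 0.0509.

0.0509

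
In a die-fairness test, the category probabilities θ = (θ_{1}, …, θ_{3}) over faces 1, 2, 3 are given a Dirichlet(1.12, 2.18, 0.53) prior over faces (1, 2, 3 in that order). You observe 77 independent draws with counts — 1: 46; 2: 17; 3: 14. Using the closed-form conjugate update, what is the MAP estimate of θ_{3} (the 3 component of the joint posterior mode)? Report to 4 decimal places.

The Dirichlet prior is conjugate to the Multinomial likelihood: each posterior αⱼ = prior αⱼ + observed count nⱼ.
Posterior concentration: (47.12, 19.18, 14.53), total = 80.83.
Joint mode component: (α_{3}−1)/(Σα−K) = 13.53/77.83 = 0.1738.

0.1738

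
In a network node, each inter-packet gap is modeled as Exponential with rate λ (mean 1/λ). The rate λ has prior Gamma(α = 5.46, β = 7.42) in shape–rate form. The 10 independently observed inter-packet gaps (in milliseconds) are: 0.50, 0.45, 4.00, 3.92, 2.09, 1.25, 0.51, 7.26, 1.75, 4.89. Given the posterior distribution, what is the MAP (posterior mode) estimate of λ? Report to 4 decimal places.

With a Gamma(shape α, rate β) prior on the exponential rate λ, the posterior after n observations with total T = Σxᵢ is Gamma(α+n, β+T).
Sum of observations T = 26.62 milliseconds; n = 10.
Posterior: Gamma(5.46+10, 7.42+26.62) = Gamma(15.46, 34.04).
Mode = (α−1)/β = 0.4248.

0.4248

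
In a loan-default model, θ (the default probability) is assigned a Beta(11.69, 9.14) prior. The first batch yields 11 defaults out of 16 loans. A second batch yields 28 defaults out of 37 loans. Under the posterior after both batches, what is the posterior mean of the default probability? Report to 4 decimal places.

0.6866

The Beta prior is conjugate to a Binomial/Bernoulli likelihood; the update adds successes to α and failures to β.
After batch 1: Beta(11.69+11, 9.14+5) = Beta(22.69, 14.14).
After batch 2: Beta(22.69+28, 14.14+9) = Beta(50.69, 23.14).
Posterior mean = α/(α+β) = 50.69/73.83 = 0.6866.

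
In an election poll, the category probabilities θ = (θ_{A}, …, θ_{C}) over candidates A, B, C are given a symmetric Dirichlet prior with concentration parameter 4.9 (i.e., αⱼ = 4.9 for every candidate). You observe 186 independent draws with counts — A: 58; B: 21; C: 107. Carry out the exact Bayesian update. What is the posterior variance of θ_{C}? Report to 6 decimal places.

0.001223

The Dirichlet prior is conjugate to the Multinomial likelihood: each posterior αⱼ = prior αⱼ + observed count nⱼ.
Posterior concentration: (62.9, 25.9, 111.9), total = 200.7.
Var[θ_j] = α_j(Σα−α_j)/((Σα)²(Σα+1)) = 111.9·88.8/(200.7²·201.7) = 0.001223.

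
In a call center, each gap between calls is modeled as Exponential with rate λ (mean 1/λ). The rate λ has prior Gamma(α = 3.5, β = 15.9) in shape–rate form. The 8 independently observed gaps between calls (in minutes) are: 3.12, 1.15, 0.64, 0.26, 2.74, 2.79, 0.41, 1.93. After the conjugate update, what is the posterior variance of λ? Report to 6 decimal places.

With a Gamma(shape α, rate β) prior on the exponential rate λ, the posterior after n observations with total T = Σxᵢ is Gamma(α+n, β+T).
Sum of observations T = 13.04 minutes; n = 8.
Posterior: Gamma(3.5+8, 15.9+13.04) = Gamma(11.5, 28.94).
Var = α/β² = 0.013731.

0.013731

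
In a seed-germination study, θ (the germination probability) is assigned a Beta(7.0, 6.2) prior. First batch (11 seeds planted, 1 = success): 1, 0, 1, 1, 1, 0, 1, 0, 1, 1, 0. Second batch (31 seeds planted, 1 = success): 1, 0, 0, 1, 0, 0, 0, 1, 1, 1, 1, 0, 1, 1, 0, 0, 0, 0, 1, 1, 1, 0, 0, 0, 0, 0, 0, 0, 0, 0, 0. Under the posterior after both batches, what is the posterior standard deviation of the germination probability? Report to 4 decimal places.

0.0664

The Beta prior is conjugate to a Binomial/Bernoulli likelihood; the update adds successes to α and failures to β.
After batch 1: Beta(7.0+7, 6.2+4) = Beta(14.0, 10.2).
After batch 2: Beta(14.0+11, 10.2+20) = Beta(25.0, 30.2).
Var = αβ/((α+β)²(α+β+1)) = 25.0·30.2/(55.2²·56.2) = 0.00440892; SD = √0.00440892 = 0.0664.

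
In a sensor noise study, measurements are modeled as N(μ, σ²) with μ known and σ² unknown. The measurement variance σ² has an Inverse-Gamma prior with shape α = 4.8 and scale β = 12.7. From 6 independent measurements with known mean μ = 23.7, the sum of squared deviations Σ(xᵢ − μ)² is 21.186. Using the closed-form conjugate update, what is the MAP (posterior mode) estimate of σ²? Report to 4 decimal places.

2.6469

With known mean μ and an Inverse-Gamma(α, β) prior on σ², the Normal likelihood is conjugate: posterior is Inv-Gamma(α + n/2, β + Σ(xᵢ−μ)²/2).
Posterior: Inv-Gamma(4.8 + 6/2, 12.7 + 21.186/2) = Inv-Gamma(7.80, 23.2930).
Mode = β/(α+1) = 23.2930/8.80 = 2.6469.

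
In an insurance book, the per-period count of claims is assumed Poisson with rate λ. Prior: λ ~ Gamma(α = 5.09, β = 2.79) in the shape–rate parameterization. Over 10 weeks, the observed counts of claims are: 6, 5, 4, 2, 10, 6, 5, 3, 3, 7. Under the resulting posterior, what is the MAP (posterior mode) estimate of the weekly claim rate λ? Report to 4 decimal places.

4.3073

With a Gamma(shape α, rate β) prior, the Poisson likelihood is conjugate: the posterior is Gamma(α + ΣXᵢ, β + n).
Sum of counts S = 51 over n = 10 weeks.
Posterior: Gamma(α+S, β+n) = Gamma(5.09+51, 2.79+10) = Gamma(56.09, 12.79).
Mode of Gamma(α,β) for α≥1 is (α−1)/β = 55.09/12.79 = 4.3073.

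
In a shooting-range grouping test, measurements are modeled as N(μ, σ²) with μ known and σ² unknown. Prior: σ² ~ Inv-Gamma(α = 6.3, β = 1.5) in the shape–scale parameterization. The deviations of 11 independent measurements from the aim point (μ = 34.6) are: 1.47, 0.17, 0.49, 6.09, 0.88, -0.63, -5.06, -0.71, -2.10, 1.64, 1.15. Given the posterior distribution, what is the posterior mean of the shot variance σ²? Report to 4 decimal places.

3.6213

With known mean μ and an Inverse-Gamma(α, β) prior on σ², the Normal likelihood is conjugate: posterior is Inv-Gamma(α + n/2, β + Σ(xᵢ−μ)²/2).
Σ(xᵢ−μ)² = (1.47)² + (0.17)² + (0.49)² + (6.09)² + (0.88)² + (-0.63)² + (-5.06)² + (-0.71)² + (-2.10)² + (1.64)² + (1.15)² = 75.2191.
Posterior: Inv-Gamma(6.3 + 11/2, 1.5 + 75.2191/2) = Inv-Gamma(11.80, 39.10955).
E[σ²|data] = β/(α−1) = 39.10955/10.80 = 3.6213.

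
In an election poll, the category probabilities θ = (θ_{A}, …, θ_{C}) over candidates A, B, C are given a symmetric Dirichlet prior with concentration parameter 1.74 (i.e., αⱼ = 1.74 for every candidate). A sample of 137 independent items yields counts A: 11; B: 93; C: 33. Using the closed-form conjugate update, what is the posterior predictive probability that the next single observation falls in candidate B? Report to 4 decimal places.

The Dirichlet prior is conjugate to the Multinomial likelihood: each posterior αⱼ = prior αⱼ + observed count nⱼ.
Posterior concentration: (12.74, 94.74, 34.74), total = 142.22.
P(next = B | data) = α_{B}/Σα = 0.6662.

0.6662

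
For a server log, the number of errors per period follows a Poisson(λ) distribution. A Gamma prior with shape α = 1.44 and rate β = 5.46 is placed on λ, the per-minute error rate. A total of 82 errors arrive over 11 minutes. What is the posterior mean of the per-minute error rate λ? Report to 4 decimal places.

5.0693

With a Gamma(shape α, rate β) prior, the Poisson likelihood is conjugate: the posterior is Gamma(α + ΣXᵢ, β + n).
Posterior: Gamma(α+S, β+n) = Gamma(1.44+82, 5.46+11) = Gamma(83.44, 16.46).
Posterior mean = α/β = 83.44/16.46 = 5.0693.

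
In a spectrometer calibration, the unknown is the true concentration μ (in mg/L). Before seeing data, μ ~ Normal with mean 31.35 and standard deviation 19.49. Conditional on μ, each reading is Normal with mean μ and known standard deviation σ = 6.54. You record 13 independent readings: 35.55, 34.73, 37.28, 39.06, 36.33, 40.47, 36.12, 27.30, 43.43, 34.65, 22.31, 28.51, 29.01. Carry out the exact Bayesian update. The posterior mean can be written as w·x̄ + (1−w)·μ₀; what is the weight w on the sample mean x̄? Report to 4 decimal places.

For Normal data with known variance σ², a Normal(μ₀, σ₀²) prior on μ is conjugate. Posterior precision = 1/σ₀² + n/σ²; posterior mean is the precision-weighted average of μ₀ and x̄.
σ₀² = 19.49² = 379.8601, σ² = 6.54² = 42.7716. Prior precision 1/σ₀² = 1/379.8601; data precision n/σ² = 13/42.7716.
w = (n/σ²)/(1/σ₀² + n/σ²) = n·σ₀²/(σ² + n·σ₀²) = 13·379.8601/(42.7716 + 13·379.8601) = 4938.1813/4980.9529 = 0.9914.

0.9914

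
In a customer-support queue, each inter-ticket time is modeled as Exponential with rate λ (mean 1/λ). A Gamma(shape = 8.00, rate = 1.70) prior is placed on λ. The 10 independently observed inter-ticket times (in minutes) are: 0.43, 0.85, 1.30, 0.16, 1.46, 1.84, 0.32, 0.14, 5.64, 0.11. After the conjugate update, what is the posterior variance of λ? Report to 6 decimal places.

With a Gamma(shape α, rate β) prior on the exponential rate λ, the posterior after n observations with total T = Σxᵢ is Gamma(α+n, β+T).
Sum of observations T = 12.25 minutes; n = 10.
Posterior: Gamma(8.00+10, 1.70+12.25) = Gamma(18.00, 13.95).
Var = α/β² = 0.092496.

0.092496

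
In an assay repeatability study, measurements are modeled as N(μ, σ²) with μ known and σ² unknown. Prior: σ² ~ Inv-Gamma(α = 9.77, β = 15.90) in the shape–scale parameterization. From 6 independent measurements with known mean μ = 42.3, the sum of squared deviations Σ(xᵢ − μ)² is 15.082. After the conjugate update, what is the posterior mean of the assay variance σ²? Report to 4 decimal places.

1.9916

With known mean μ and an Inverse-Gamma(α, β) prior on σ², the Normal likelihood is conjugate: posterior is Inv-Gamma(α + n/2, β + Σ(xᵢ−μ)²/2).
Posterior: Inv-Gamma(9.77 + 6/2, 15.90 + 15.082/2) = Inv-Gamma(12.77, 23.4410).
E[σ²|data] = β/(α−1) = 23.4410/11.77 = 1.9916.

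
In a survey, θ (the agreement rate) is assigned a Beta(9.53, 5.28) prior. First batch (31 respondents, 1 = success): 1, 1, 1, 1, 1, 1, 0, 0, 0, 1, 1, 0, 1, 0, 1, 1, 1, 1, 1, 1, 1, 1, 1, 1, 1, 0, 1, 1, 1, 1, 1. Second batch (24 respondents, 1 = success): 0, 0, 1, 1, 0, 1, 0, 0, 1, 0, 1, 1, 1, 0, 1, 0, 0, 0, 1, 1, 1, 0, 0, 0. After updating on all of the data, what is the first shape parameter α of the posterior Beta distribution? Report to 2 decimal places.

The Beta prior is conjugate to a Binomial/Bernoulli likelihood; the update adds successes to α and failures to β.
After batch 1: Beta(9.53+25, 5.28+6) = Beta(34.53, 11.28).
After batch 2: Beta(34.53+11, 11.28+13) = Beta(45.53, 24.28).
Posterior α = 45.53.

45.53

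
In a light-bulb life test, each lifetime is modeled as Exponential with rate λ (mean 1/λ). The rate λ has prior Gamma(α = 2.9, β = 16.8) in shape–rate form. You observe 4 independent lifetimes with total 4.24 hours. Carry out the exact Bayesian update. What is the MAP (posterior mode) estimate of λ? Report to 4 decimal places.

0.2804

With a Gamma(shape α, rate β) prior on the exponential rate λ, the posterior after n observations with total T = Σxᵢ is Gamma(α+n, β+T).
Posterior: Gamma(2.9+4, 16.8+4.24) = Gamma(6.9, 21.04).
Mode = (α−1)/β = 0.2804.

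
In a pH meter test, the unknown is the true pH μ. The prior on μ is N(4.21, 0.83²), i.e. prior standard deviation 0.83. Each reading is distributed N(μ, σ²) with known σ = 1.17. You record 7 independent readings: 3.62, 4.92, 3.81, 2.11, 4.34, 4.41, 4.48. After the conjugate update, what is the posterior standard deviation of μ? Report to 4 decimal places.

For Normal data with known variance σ², a Normal(μ₀, σ₀²) prior on μ is conjugate. Posterior precision = 1/σ₀² + n/σ²; posterior mean is the precision-weighted average of μ₀ and x̄.
σ₀² = 0.83² = 0.6889, σ² = 1.17² = 1.3689; σ² + n·σ₀² = 1.3689 + 7·0.6889 = 6.1912.
Posterior precision = 1/σ₀² + n/σ² = 1/0.6889 + 7/1.3689 = (σ² + n·σ₀²)/(σ₀²σ²) = 6.1912/(0.6889·1.3689); posterior variance σₙ² = σ₀²σ²/(σ² + n·σ₀²) = 0.6889·1.3689/6.1912 = 0.152319.
Posterior SD = √σₙ² = √(0.6889·1.3689/6.1912) = 0.3903.

0.3903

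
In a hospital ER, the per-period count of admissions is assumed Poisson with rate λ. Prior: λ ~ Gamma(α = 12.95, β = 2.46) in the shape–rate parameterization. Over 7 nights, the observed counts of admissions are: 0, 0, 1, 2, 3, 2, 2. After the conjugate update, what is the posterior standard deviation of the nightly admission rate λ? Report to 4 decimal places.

0.5064

With a Gamma(shape α, rate β) prior, the Poisson likelihood is conjugate: the posterior is Gamma(α + ΣXᵢ, β + n).
Sum of counts S = 10 over n = 7 nights.
Posterior: Gamma(α+S, β+n) = Gamma(12.95+10, 2.46+7) = Gamma(22.95, 9.46).
SD = √α/β = √22.95/9.46 = 0.5064.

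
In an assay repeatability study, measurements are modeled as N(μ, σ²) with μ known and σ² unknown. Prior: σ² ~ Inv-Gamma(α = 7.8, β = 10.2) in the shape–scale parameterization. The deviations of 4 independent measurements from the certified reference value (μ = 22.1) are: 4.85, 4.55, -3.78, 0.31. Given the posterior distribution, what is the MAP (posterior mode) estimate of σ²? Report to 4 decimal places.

3.6578

With known mean μ and an Inverse-Gamma(α, β) prior on σ², the Normal likelihood is conjugate: posterior is Inv-Gamma(α + n/2, β + Σ(xᵢ−μ)²/2).
Σ(xᵢ−μ)² = (4.85)² + (4.55)² + (-3.78)² + (0.31)² = 58.6095.
Posterior: Inv-Gamma(7.8 + 4/2, 10.2 + 58.6095/2) = Inv-Gamma(9.80, 39.50475).
Mode = β/(α+1) = 39.50475/10.80 = 3.6578.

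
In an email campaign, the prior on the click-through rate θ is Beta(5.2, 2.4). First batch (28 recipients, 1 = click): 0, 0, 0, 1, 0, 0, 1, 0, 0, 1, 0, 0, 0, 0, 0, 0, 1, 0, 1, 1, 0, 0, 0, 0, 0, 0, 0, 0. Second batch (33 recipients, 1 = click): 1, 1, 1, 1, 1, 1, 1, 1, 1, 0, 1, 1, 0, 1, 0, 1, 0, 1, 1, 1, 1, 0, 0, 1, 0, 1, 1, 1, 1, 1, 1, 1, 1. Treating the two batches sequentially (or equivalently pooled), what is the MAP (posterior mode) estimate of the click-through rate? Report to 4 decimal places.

The Beta prior is conjugate to a Binomial/Bernoulli likelihood; the update adds successes to α and failures to β.
After batch 1: Beta(5.2+6, 2.4+22) = Beta(11.2, 24.4).
After batch 2: Beta(11.2+26, 24.4+7) = Beta(37.2, 31.4).
Mode of Beta(a,b) for a,b>1 is (a−1)/(a+b−2) = 36.2/66.6 = 0.5435.

0.5435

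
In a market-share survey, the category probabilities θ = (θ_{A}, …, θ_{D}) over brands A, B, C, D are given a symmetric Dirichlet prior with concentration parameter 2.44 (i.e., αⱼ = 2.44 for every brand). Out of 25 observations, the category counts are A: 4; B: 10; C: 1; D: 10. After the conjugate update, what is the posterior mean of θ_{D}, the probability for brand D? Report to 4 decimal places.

The Dirichlet prior is conjugate to the Multinomial likelihood: each posterior αⱼ = prior αⱼ + observed count nⱼ.
Posterior concentration: (6.44, 12.44, 3.44, 12.44), total = 34.76.
E[θ_{D}|data] = α_{D}/Σα = 12.44/34.76 = 0.3579.

0.3579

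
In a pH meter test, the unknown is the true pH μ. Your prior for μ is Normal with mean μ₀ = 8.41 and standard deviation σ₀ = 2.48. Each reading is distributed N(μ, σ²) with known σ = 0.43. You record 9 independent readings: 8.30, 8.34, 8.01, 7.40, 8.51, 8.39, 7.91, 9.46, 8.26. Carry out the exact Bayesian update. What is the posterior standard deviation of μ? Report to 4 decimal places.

For Normal data with known variance σ², a Normal(μ₀, σ₀²) prior on μ is conjugate. Posterior precision = 1/σ₀² + n/σ²; posterior mean is the precision-weighted average of μ₀ and x̄.
σ₀² = 2.48² = 6.1504, σ² = 0.43² = 0.1849; σ² + n·σ₀² = 0.1849 + 9·6.1504 = 55.5385.
Posterior precision = 1/σ₀² + n/σ² = 1/6.1504 + 9/0.1849 = (σ² + n·σ₀²)/(σ₀²σ²) = 55.5385/(6.1504·0.1849); posterior variance σₙ² = σ₀²σ²/(σ² + n·σ₀²) = 6.1504·0.1849/55.5385 = 0.020476.
Posterior SD = √σₙ² = √(6.1504·0.1849/55.5385) = 0.1431.

0.1431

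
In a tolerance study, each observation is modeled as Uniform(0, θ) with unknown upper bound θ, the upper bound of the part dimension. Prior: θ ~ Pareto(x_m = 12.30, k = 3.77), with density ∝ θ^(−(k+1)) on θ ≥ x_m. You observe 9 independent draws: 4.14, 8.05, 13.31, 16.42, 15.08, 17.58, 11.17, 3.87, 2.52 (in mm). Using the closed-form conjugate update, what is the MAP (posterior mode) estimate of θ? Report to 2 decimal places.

17.58

A Pareto(scale x_m, shape k) prior on the upper bound θ of Uniform(0, θ) is conjugate: posterior is Pareto(max(x_m, max xᵢ), k + n).
Sample maximum = 17.58; prior scale x_m = 12.30 → posterior scale = max = 17.58.
Posterior shape = 3.77 + 9 = 12.77.
The Pareto density is decreasing on [x_m, ∞), so the mode is x_m = 17.58.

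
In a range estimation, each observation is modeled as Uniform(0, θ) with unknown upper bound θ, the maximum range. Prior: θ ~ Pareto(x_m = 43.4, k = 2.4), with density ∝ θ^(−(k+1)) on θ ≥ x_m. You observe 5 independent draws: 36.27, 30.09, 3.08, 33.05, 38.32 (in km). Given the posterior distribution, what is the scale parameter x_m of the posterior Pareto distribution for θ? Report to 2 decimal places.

43.40

A Pareto(scale x_m, shape k) prior on the upper bound θ of Uniform(0, θ) is conjugate: posterior is Pareto(max(x_m, max xᵢ), k + n).
Sample maximum = 38.32; prior scale x_m = 43.4 → posterior scale = max = 43.40.
Posterior shape = 2.4 + 5 = 7.4.
Posterior scale x_m = 43.40.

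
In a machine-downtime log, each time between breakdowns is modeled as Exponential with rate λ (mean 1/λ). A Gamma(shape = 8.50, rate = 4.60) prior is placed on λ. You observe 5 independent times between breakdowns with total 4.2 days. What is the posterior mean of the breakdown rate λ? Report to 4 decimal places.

With a Gamma(shape α, rate β) prior on the exponential rate λ, the posterior after n observations with total T = Σxᵢ is Gamma(α+n, β+T).
Posterior: Gamma(8.50+5, 4.60+4.2) = Gamma(13.50, 8.80).
Posterior mean of λ = α/β = 13.50/8.80 = 1.5341.

1.5341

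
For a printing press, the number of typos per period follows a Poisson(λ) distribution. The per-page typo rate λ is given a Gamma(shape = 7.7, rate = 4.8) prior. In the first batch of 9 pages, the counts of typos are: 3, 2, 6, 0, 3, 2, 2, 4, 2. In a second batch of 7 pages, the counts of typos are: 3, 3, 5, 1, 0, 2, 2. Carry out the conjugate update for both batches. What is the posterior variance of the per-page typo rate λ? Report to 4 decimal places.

With a Gamma(shape α, rate β) prior, the Poisson likelihood is conjugate: the posterior is Gamma(α + ΣXᵢ, β + n).
Batch 1: sum of counts S = 24 over n = 9 pages.
After batch 1: Gamma(α+S, β+n) = Gamma(7.7+24, 4.8+9) = Gamma(31.7, 13.8).
Batch 2: sum of counts S = 16 over n = 7 pages.
After batch 2: Gamma(α+S, β+n) = Gamma(31.7+16, 13.8+7) = Gamma(47.7, 20.8).
Var = α/β² = 47.7/20.8² = 0.1103.

0.1103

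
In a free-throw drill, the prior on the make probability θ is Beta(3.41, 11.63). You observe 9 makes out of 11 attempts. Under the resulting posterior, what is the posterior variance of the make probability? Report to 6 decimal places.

0.009225

The Beta prior is conjugate to a Binomial/Bernoulli likelihood; the update adds successes to α and failures to β.
Posterior: Beta(α+k, β+n−k) = Beta(3.41+9, 11.63+2) = Beta(12.41, 13.63).
Var = αβ/((α+β)²(α+β+1)) = 12.41·13.63/(26.04²·27.04) = 0.009225.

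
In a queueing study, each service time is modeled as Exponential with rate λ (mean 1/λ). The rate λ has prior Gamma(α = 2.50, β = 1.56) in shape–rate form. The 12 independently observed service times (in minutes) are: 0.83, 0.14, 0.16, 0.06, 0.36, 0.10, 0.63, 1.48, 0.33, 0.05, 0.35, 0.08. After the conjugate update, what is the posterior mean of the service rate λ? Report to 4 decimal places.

With a Gamma(shape α, rate β) prior on the exponential rate λ, the posterior after n observations with total T = Σxᵢ is Gamma(α+n, β+T).
Sum of observations T = 4.57 minutes; n = 12.
Posterior: Gamma(2.50+12, 1.56+4.57) = Gamma(14.50, 6.13).
Posterior mean of λ = α/β = 14.50/6.13 = 2.3654.

2.3654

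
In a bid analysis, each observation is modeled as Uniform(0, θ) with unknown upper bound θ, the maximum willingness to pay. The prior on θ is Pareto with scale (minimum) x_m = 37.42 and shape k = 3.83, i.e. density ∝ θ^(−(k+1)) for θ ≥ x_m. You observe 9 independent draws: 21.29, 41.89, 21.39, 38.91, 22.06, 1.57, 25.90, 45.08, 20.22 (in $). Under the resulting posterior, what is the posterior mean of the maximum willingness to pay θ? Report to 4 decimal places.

48.8907

A Pareto(scale x_m, shape k) prior on the upper bound θ of Uniform(0, θ) is conjugate: posterior is Pareto(max(x_m, max xᵢ), k + n).
Sample maximum = 45.08; prior scale x_m = 37.42 → posterior scale = max = 45.08.
Posterior shape = 3.83 + 9 = 12.83.
E[θ|data] = k·x_m/(k−1) = 12.83·45.08/11.83 = 48.8907.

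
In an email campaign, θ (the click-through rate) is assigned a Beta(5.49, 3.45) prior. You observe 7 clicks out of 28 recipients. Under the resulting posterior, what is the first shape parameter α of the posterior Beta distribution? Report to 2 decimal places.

The Beta prior is conjugate to a Binomial/Bernoulli likelihood; the update adds successes to α and failures to β.
Posterior: Beta(α+k, β+n−k) = Beta(5.49+7, 3.45+21) = Beta(12.49, 24.45).
Posterior α = 12.49.

12.49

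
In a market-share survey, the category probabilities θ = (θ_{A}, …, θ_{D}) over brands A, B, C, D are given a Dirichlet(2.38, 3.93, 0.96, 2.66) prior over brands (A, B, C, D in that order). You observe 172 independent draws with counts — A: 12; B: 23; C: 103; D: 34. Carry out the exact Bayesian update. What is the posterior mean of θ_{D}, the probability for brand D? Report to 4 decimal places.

0.2015

The Dirichlet prior is conjugate to the Multinomial likelihood: each posterior αⱼ = prior αⱼ + observed count nⱼ.
Posterior concentration: (14.38, 26.93, 103.96, 36.66), total = 181.93.
E[θ_{D}|data] = α_{D}/Σα = 36.66/181.93 = 0.2015.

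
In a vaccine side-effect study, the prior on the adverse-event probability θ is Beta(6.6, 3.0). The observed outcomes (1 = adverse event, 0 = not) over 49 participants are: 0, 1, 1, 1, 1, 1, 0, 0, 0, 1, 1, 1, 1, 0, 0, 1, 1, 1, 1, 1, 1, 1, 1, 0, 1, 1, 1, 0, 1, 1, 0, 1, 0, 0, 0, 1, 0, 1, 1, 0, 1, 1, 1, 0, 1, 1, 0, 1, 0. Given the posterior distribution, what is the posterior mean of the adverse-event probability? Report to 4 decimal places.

0.6587

The Beta prior is conjugate to a Binomial/Bernoulli likelihood; the update adds successes to α and failures to β.
Posterior: Beta(α+k, β+n−k) = Beta(6.6+32, 3.0+17) = Beta(38.6, 20.0).
Posterior mean = α/(α+β) = 38.6/58.6 = 0.6587.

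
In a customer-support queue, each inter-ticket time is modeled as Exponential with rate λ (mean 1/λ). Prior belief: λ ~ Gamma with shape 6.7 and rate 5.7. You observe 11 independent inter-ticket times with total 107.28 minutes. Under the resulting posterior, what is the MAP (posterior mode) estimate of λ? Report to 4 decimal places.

0.1478

With a Gamma(shape α, rate β) prior on the exponential rate λ, the posterior after n observations with total T = Σxᵢ is Gamma(α+n, β+T).
Posterior: Gamma(6.7+11, 5.7+107.28) = Gamma(17.7, 112.98).
Mode = (α−1)/β = 0.1478.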